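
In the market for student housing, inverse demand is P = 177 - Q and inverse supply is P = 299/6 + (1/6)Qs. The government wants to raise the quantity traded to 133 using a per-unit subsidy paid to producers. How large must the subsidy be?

At Q = 133, from the demand curve buyers pay Pb = 177 − 1·133 = 44; from the supply curve sellers need Ps = 299/6 + (1/6)·133 = 72.
The subsidy must fill the gap: s = Ps − Pb = 72 − 44 = 28.

Required subsidy s = 28 per unit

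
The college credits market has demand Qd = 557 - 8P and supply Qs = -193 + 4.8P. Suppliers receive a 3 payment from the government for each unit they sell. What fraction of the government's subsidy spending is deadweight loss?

DWL / government spending = 18/389

Pre-subsidy: 557 - 8P = -193 + 4.8P gives P* = 58.59375, Q* = 88.25.
With the subsidy, sellers receive Ps = Pb + 3 for each unit, where Pb is the price buyers pay.
Supply in terms of Pb becomes Qs = -193 + 4.8(Pb + 3) = -178.6 + 4.8Pb. Setting this equal to demand: 557 - 8Pb = -178.6 + 4.8Pb, so Pb = 57.46875.
Sellers receive Ps = 57.46875 + 3 = 60.46875; Q' = 557 − 8·57.46875 = 97.25.
ΔCS = ½(88.25 + 97.25)(58.59375 − 57.46875) = 104.34375; ΔPS = ½(88.25 + 97.25)(60.46875 − 58.59375) = 173.90625.
Government spending = 3 × 97.25 = 291.75.
DWL = ½ × 3 × (97.25 − 88.25) = 13.5; fraction = 13.5 / 291.75 = 18/389.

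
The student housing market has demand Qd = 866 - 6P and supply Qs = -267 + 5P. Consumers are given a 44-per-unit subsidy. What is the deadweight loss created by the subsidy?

Deadweight loss = 2640

Pre-subsidy: 866 - 6P = -267 + 5P gives P* = 103, Q* = 248.
With the rebate, buyers effectively pay Pb = Ps − 44, where Ps is the price sellers receive.
Demand in terms of Ps becomes Qd = 866 − 6(Ps − 44) = 1130 - 6Ps. Setting this equal to supply: 1130 - 6Ps = -267 + 5Ps, so Ps = 127.
Buyers pay Pb = 127 − 44 = 83; Q' = -267 + 5·127 = 368.
The subsidy expands output by 368 − 248 = 120 past the efficient level; on those units the gap between marginal cost and willingness to pay runs from 0 up to 44.
DWL = ½ × 44 × 120 = 2640.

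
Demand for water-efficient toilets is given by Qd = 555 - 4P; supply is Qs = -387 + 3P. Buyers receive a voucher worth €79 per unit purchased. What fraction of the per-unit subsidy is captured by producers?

Producer share = 4/7

Pre-subsidy: 555 - 4P = -387 + 3P gives P* = 942/7, Q* = 117/7.
With the rebate, buyers effectively pay Pb = Ps − 79, where Ps is the price sellers receive.
Demand in terms of Ps becomes Qd = 555 − 4(Ps − 79) = 871 - 4Ps. Setting this equal to supply: 871 - 4Ps = -387 + 3Ps, so Ps = 1258/7.
Buyers pay Pb = 1258/7 − 79 = 705/7; Q' = -387 + 3·(1258/7) = 1065/7.
Buyers' price falls by P* − Pb = 942/7 − 705/7 = 237/7; sellers' price rises by Ps − P* = 1258/7 − 942/7 = 316/7.
So producers capture (316/7)/79 = 4/7 of each unit of subsidy.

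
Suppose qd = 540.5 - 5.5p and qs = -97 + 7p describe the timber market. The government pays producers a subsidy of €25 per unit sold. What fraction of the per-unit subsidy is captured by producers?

Producer share = 0.44

Pre-subsidy: 540.5 - 5.5p = -97 + 7p gives p* = 51, q* = 260.
With the subsidy, sellers receive ps = pb + 25 for each unit, where pb is the price buyers pay.
Supply in terms of pb becomes qs = -97 + 7(pb + 25) = 78 + 7pb. Setting this equal to demand: 540.5 - 5.5pb = 78 + 7pb, so pb = 37.
Sellers receive ps = 37 + 25 = 62; q' = 540.5 − 5.5·37 = 337.
Buyers' price falls by p* − pb = 51 − 37 = 14; sellers' price rises by ps − p* = 62 − 51 = 11.
So producers capture 11/25 = 0.44 of each unit of subsidy.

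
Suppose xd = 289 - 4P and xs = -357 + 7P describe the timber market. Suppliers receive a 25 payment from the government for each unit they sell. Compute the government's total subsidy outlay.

Pre-subsidy: 289 - 4P = -357 + 7P gives P* = 646/11, x* = 595/11.
With the subsidy, sellers receive Ps = Pb + 25 for each unit, where Pb is the price buyers pay.
Supply in terms of Pb becomes xs = -357 + 7(Pb + 25) = -182 + 7Pb. Setting this equal to demand: 289 - 4Pb = -182 + 7Pb, so Pb = 471/11.
Sellers receive Ps = 471/11 + 25 = 746/11; x' = 289 − 4·(471/11) = 1295/11.
Government outlay = subsidy × quantity = 25 × 1295/11 = 32375/11.

Government cost = 32375/11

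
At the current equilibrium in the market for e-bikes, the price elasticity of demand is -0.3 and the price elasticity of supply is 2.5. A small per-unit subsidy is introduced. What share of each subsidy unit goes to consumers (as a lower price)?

Consumer share = 25/28

For a small subsidy around the equilibrium, the benefit split depends on the relative slopes, which at a point are proportional to the elasticities.
Buyer share = εs/(εs + |εd|) = 2.5/(2.5 + 0.3) = 25/28; seller share = |εd|/(εs + |εd|) = 3/28.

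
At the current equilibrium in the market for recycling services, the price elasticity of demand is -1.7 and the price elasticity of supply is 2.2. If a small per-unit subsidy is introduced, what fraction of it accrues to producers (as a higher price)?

Producer share = 17/39

For a small subsidy around the equilibrium, the benefit split depends on the relative slopes, which at a point are proportional to the elasticities.
Buyer share = εs/(εs + |εd|) = 2.2/(2.2 + 1.7) = 22/39; seller share = |εd|/(εs + |εd|) = 17/39.
So producers capture 17/39 of the subsidy.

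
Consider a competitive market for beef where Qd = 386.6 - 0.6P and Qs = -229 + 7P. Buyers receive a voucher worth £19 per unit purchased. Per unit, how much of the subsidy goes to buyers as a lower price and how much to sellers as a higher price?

Buyers gain £17.5 per unit; sellers gain £1.5 per unit

Pre-subsidy: 386.6 - 0.6P = -229 + 7P gives P* = 81, Q* = 338.
With the rebate, buyers effectively pay Pb = Ps − 19, where Ps is the price sellers receive.
Demand in terms of Ps becomes Qd = 386.6 − 0.6(Ps − 19) = 398 - 0.6Ps. Setting this equal to supply: 398 - 0.6Ps = -229 + 7Ps, so Ps = 82.5.
Buyers pay Pb = 82.5 − 19 = 63.5; Q' = -229 + 7·82.5 = 348.5.
Buyers' price falls by P* − Pb = 81 − 63.5 = 17.5; sellers' price rises by Ps − P* = 82.5 − 81 = 1.5.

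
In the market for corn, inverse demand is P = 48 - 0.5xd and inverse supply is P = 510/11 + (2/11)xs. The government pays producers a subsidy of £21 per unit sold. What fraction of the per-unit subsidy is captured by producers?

Pre-subsidy: 48 - 0.5x = 510/11 + (2/11)x gives x* = 2.4 and P* = 46.8.
With the subsidy, sellers receive Ps = Pb + 21 for each unit, where Pb is the price buyers pay.
On the curves, Pb = 48 - 0.5x and Ps = 510/11 + (2/11)x; the wedge Ps − Pb = 21 gives 510/11 + (2/11)x − (48 - 0.5x) = 21, so x' = 33.2.
Then Pb = 48 − 0.5·33.2 = 31.4 and Ps = 510/11 + (2/11)·33.2 = 52.4.
Buyers' price falls by P* − Pb = 46.8 − 31.4 = 15.4; sellers' price rises by Ps − P* = 52.4 − 46.8 = 5.6.
So producers capture 5.6/21 = 4/15 of each unit of subsidy.

Producer share = 4/15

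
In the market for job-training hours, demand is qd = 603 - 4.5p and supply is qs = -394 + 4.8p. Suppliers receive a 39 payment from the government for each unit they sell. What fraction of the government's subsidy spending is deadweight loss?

DWL / government spending = 234/1091

Pre-subsidy: 603 - 4.5p = -394 + 4.8p gives p* = 9970/93, q* = 3738/31.
With the subsidy, sellers receive ps = pb + 39 for each unit, where pb is the price buyers pay.
Supply in terms of pb becomes qs = -394 + 4.8(pb + 39) = -206.8 + 4.8pb. Setting this equal to demand: 603 - 4.5pb = -206.8 + 4.8pb, so pb = 8098/93.
Sellers receive ps = 8098/93 + 39 = 11725/93; q' = 603 − 4.5·(8098/93) = 6546/31.
ΔCS = ½(3738/31 + 6546/31)(9970/93 − 8098/93) = 3208608/961; ΔPS = ½(3738/31 + 6546/31)(11725/93 − 9970/93) = 3008070/961.
Government spending = 39 × 6546/31 = 255294/31.
DWL = ½ × 39 × (6546/31 − 3738/31) = 54756/31; fraction = (54756/31) / (255294/31) = 234/1091.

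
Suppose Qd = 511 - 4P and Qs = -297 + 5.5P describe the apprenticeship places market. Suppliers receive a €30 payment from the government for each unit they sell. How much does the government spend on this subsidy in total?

Pre-subsidy: 511 - 4P = -297 + 5.5P gives P* = 1616/19, Q* = 3245/19.
With the subsidy, sellers receive Ps = Pb + 30 for each unit, where Pb is the price buyers pay.
Supply in terms of Pb becomes Qs = -297 + 5.5(Pb + 30) = -132 + 5.5Pb. Setting this equal to demand: 511 - 4Pb = -132 + 5.5Pb, so Pb = 1286/19.
Sellers receive Ps = 1286/19 + 30 = 1856/19; Q' = 511 − 4·(1286/19) = 4565/19.
Government outlay = subsidy × quantity = 30 × 4565/19 = 136950/19.

Government cost = 136950/19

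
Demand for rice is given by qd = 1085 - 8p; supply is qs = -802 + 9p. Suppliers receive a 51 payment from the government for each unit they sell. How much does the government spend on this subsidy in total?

Pre-subsidy: 1085 - 8p = -802 + 9p gives p* = 111, q* = 197.
With the subsidy, sellers receive ps = pb + 51 for each unit, where pb is the price buyers pay.
Supply in terms of pb becomes qs = -802 + 9(pb + 51) = -343 + 9pb. Setting this equal to demand: 1085 - 8pb = -343 + 9pb, so pb = 84.
Sellers receive ps = 84 + 51 = 135; q' = 1085 − 8·84 = 413.
Government outlay = subsidy × quantity = 51 × 413 = 21063.

Government cost = 21063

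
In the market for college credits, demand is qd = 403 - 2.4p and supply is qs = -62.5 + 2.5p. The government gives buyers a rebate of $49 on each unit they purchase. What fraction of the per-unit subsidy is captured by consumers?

Consumer share = 25/49

Pre-subsidy: 403 - 2.4p = -62.5 + 2.5p gives p* = 95, q* = 175.
With the rebate, buyers effectively pay pb = ps − 49, where ps is the price sellers receive.
Demand in terms of ps becomes qd = 403 − 2.4(ps − 49) = 520.6 - 2.4ps. Setting this equal to supply: 520.6 - 2.4ps = -62.5 + 2.5ps, so ps = 119.
Buyers pay pb = 119 − 49 = 70; q' = -62.5 + 2.5·119 = 235.
Buyers' price falls by p* − pb = 95 − 70 = 25; sellers' price rises by ps − p* = 119 − 95 = 24.
So consumers capture 25/49 = 25/49 of each unit of subsidy.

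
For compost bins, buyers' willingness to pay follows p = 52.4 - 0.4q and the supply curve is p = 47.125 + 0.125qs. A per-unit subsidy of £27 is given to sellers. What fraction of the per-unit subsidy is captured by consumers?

Pre-subsidy: 52.4 - 0.4q = 47.125 + 0.125q gives q* = 211/21 and p* = 1016/21.
With the subsidy, sellers receive ps = pb + 27 for each unit, where pb is the price buyers pay.
On the curves, pb = 52.4 - 0.4q and ps = 47.125 + 0.125q; the wedge ps − pb = 27 gives 47.125 + 0.125q − (52.4 - 0.4q) = 27, so q' = 1291/21.
Then pb = 52.4 − 0.4·(1291/21) = 584/21 and ps = 47.125 + 0.125·(1291/21) = 1151/21.
Buyers' price falls by p* − pb = 1016/21 − 584/21 = 144/7; sellers' price rises by ps − p* = 1151/21 − 1016/21 = 45/7.
So consumers capture (144/7)/27 = 16/21 of each unit of subsidy.

Consumer share = 16/21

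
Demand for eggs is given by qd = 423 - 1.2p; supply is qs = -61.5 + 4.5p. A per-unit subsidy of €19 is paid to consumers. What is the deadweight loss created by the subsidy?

Deadweight loss = €171

Pre-subsidy: 423 - 1.2p = -61.5 + 4.5p gives p* = 85, q* = 321.
With the rebate, buyers effectively pay pb = ps − 19, where ps is the price sellers receive.
Demand in terms of ps becomes qd = 423 − 1.2(ps − 19) = 445.8 - 1.2ps. Setting this equal to supply: 445.8 - 1.2ps = -61.5 + 4.5ps, so ps = 89.
Buyers pay pb = 89 − 19 = 70; q' = -61.5 + 4.5·89 = 339.
The subsidy expands output by 339 − 321 = 18 past the efficient level; on those units the gap between marginal cost and willingness to pay runs from 0 up to 19.
DWL = ½ × 19 × 18 = 171.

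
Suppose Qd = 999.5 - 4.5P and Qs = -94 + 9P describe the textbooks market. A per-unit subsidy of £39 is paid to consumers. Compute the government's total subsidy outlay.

Government cost = £29328

Pre-subsidy: 999.5 - 4.5P = -94 + 9P gives P* = 81, Q* = 635.
With the rebate, buyers effectively pay Pb = Ps − 39, where Ps is the price sellers receive.
Demand in terms of Ps becomes Qd = 999.5 − 4.5(Ps − 39) = 1175 - 4.5Ps. Setting this equal to supply: 1175 - 4.5Ps = -94 + 9Ps, so Ps = 94.
Buyers pay Pb = 94 − 39 = 55; Q' = -94 + 9·94 = 752.
Government outlay = subsidy × quantity = 39 × 752 = 29328.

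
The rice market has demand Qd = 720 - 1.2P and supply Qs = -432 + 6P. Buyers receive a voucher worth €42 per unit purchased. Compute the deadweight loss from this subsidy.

Pre-subsidy: 720 - 1.2P = -432 + 6P gives P* = 160, Q* = 528.
With the rebate, buyers effectively pay Pb = Ps − 42, where Ps is the price sellers receive.
Demand in terms of Ps becomes Qd = 720 − 1.2(Ps − 42) = 770.4 - 1.2Ps. Setting this equal to supply: 770.4 - 1.2Ps = -432 + 6Ps, so Ps = 167.
Buyers pay Pb = 167 − 42 = 125; Q' = -432 + 6·167 = 570.
The subsidy expands output by 570 − 528 = 42 past the efficient level; on those units the gap between marginal cost and willingness to pay runs from 0 up to 42.
DWL = ½ × 42 × 42 = 882.

Deadweight loss = €882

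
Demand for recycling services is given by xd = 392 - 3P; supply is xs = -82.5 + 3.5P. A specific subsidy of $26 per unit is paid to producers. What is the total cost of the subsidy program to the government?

Pre-subsidy: 392 - 3P = -82.5 + 3.5P gives P* = 73, x* = 173.
With the subsidy, sellers receive Ps = Pb + 26 for each unit, where Pb is the price buyers pay.
Supply in terms of Pb becomes xs = -82.5 + 3.5(Pb + 26) = 8.5 + 3.5Pb. Setting this equal to demand: 392 - 3Pb = 8.5 + 3.5Pb, so Pb = 59.
Sellers receive Ps = 59 + 26 = 85; x' = 392 − 3·59 = 215.
Government outlay = subsidy × quantity = 26 × 215 = 5590.

Government cost = $5590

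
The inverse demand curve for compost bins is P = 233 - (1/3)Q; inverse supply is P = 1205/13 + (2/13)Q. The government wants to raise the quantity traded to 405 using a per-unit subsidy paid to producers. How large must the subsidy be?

At Q = 405, from the demand curve buyers pay Pb = 233 − (1/3)·405 = 98; from the supply curve sellers need Ps = 1205/13 + (2/13)·405 = 155.
The subsidy must fill the gap: s = Ps − Pb = 155 − 98 = 57.

Required subsidy s = 57 per unit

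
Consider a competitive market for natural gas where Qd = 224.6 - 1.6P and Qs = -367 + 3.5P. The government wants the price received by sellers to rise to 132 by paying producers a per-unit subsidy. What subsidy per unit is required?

Required subsidy s = 51 per unit

At a seller price of 132, quantity supplied is -367 + 3.5·132 = 95.
Buyers absorb 95 only when they pay Pb with 224.6 − 1.6·Pb = 95, i.e. Pb = 81.
s = Ps − Pb = 132 − 81 = 51.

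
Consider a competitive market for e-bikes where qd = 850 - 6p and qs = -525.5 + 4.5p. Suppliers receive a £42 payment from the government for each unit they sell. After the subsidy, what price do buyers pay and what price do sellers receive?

Pre-subsidy: 850 - 6p = -525.5 + 4.5p gives p* = 131, q* = 64.
With the subsidy, sellers receive ps = pb + 42 for each unit, where pb is the price buyers pay.
Supply in terms of pb becomes qs = -525.5 + 4.5(pb + 42) = -336.5 + 4.5pb. Setting this equal to demand: 850 - 6pb = -336.5 + 4.5pb, so pb = 113.
Sellers receive ps = 113 + 42 = 155; q' = 850 − 6·113 = 172.

Buyers pay £113; sellers receive £155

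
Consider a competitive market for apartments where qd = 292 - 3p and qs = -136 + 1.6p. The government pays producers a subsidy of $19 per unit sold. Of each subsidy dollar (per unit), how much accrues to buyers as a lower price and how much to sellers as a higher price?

Pre-subsidy: 292 - 3p = -136 + 1.6p gives p* = 2140/23, q* = 296/23.
With the subsidy, sellers receive ps = pb + 19 for each unit, where pb is the price buyers pay.
Supply in terms of pb becomes qs = -136 + 1.6(pb + 19) = -105.6 + 1.6pb. Setting this equal to demand: 292 - 3pb = -105.6 + 1.6pb, so pb = 1988/23.
Sellers receive ps = 1988/23 + 19 = 2425/23; q' = 292 − 3·(1988/23) = 752/23.
Buyers' price falls by p* − pb = 2140/23 − 1988/23 = 152/23; sellers' price rises by ps − p* = 2425/23 − 2140/23 = 285/23.

Buyers gain 152/23 per unit; sellers gain 285/23 per unit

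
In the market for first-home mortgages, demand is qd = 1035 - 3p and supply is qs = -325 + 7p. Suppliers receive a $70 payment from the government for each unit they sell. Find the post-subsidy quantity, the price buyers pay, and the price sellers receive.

q' = 774; buyers pay $87; sellers receive $157

Pre-subsidy: 1035 - 3p = -325 + 7p gives p* = 136, q* = 627.
With the subsidy, sellers receive ps = pb + 70 for each unit, where pb is the price buyers pay.
Supply in terms of pb becomes qs = -325 + 7(pb + 70) = 165 + 7pb. Setting this equal to demand: 1035 - 3pb = 165 + 7pb, so pb = 87.
Sellers receive ps = 87 + 70 = 157; q' = 1035 − 3·87 = 774.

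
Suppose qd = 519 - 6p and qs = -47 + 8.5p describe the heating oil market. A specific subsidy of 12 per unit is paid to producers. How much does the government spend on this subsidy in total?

Government cost = 3924

Pre-subsidy: 519 - 6p = -47 + 8.5p gives p* = 1132/29, q* = 8259/29.
With the subsidy, sellers receive ps = pb + 12 for each unit, where pb is the price buyers pay.
Supply in terms of pb becomes qs = -47 + 8.5(pb + 12) = 55 + 8.5pb. Setting this equal to demand: 519 - 6pb = 55 + 8.5pb, so pb = 32.
Sellers receive ps = 32 + 12 = 44; q' = 519 − 6·32 = 327.
Government outlay = subsidy × quantity = 12 × 327 = 3924.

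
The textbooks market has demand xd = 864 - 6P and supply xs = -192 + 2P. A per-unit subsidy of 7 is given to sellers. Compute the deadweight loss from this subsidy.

Pre-subsidy: 864 - 6P = -192 + 2P gives P* = 132, x* = 72.
With the subsidy, sellers receive Ps = Pb + 7 for each unit, where Pb is the price buyers pay.
Supply in terms of Pb becomes xs = -192 + 2(Pb + 7) = -178 + 2Pb. Setting this equal to demand: 864 - 6Pb = -178 + 2Pb, so Pb = 130.25.
Sellers receive Ps = 130.25 + 7 = 137.25; x' = 864 − 6·130.25 = 82.5.
The subsidy expands output by 82.5 − 72 = 10.5 past the efficient level; on those units the gap between marginal cost and willingness to pay runs from 0 up to 7.
DWL = ½ × 7 × 10.5 = 36.75.

Deadweight loss = 36.75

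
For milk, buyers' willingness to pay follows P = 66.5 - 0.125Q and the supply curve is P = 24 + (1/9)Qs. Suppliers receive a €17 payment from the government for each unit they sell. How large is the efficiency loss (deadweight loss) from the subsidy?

Pre-subsidy: 66.5 - 0.125Q = 24 + (1/9)Q gives Q* = 180 and P* = 44.
With the subsidy, sellers receive Ps = Pb + 17 for each unit, where Pb is the price buyers pay.
On the curves, Pb = 66.5 - 0.125Q and Ps = 24 + (1/9)Q; the wedge Ps − Pb = 17 gives 24 + (1/9)Q − (66.5 - 0.125Q) = 17, so Q' = 252.
Then Pb = 66.5 − 0.125·252 = 35 and Ps = 24 + (1/9)·252 = 52.
The subsidy expands output by 252 − 180 = 72 past the efficient level; on those units the gap between marginal cost and willingness to pay runs from 0 up to 17.
DWL = ½ × 17 × 72 = 612.

Deadweight loss = €612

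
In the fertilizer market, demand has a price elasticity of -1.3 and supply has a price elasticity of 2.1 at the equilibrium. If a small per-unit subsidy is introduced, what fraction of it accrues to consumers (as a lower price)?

For a small subsidy around the equilibrium, the benefit split depends on the relative slopes, which at a point are proportional to the elasticities.
Buyer share = εs/(εs + |εd|) = 2.1/(2.1 + 1.3) = 21/34; seller share = |εd|/(εs + |εd|) = 13/34.

Consumer share = 21/34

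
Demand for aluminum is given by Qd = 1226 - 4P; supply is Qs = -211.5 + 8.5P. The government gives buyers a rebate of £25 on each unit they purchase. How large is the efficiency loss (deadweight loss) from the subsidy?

Pre-subsidy: 1226 - 4P = -211.5 + 8.5P gives P* = 115, Q* = 766.
With the rebate, buyers effectively pay Pb = Ps − 25, where Ps is the price sellers receive.
Demand in terms of Ps becomes Qd = 1226 − 4(Ps − 25) = 1326 - 4Ps. Setting this equal to supply: 1326 - 4Ps = -211.5 + 8.5Ps, so Ps = 123.
Buyers pay Pb = 123 − 25 = 98; Q' = -211.5 + 8.5·123 = 834.
The subsidy expands output by 834 − 766 = 68 past the efficient level; on those units the gap between marginal cost and willingness to pay runs from 0 up to 25.
DWL = ½ × 25 × 68 = 850.

Deadweight loss = £850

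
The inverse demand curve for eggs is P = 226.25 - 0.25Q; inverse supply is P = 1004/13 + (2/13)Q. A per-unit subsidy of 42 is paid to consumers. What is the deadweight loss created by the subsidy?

Pre-subsidy: 226.25 - 0.25Q = 1004/13 + (2/13)Q gives Q* = 369 and P* = 134.
With the rebate, buyers effectively pay Pb = Ps − 42, where Ps is the price sellers receive.
On the curves, Pb = 226.25 - 0.25Q and Ps = 1004/13 + (2/13)Q; the wedge Ps − Pb = 42 gives 1004/13 + (2/13)Q − (226.25 - 0.25Q) = 42, so Q' = 473.
Then Pb = 226.25 − 0.25·473 = 108 and Ps = 1004/13 + (2/13)·473 = 150.
The subsidy expands output by 473 − 369 = 104 past the efficient level; on those units the gap between marginal cost and willingness to pay runs from 0 up to 42.
DWL = ½ × 42 × 104 = 2184.

Deadweight loss = 2184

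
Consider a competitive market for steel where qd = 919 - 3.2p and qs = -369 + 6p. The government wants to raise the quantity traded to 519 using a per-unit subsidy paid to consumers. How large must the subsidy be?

Required subsidy s = 23 per unit

At q = 519, invert demand for the buyer price: pb = (919 − 519)/3.2 = 125; invert supply for the seller price: ps = (519 − (-369))/6 = 148.
The subsidy must fill the gap: s = ps − pb = 148 − 125 = 23.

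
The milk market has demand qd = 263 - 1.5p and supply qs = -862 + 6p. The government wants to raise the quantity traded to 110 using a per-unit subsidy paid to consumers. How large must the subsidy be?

At q = 110, invert demand for the buyer price: pb = (263 − 110)/1.5 = 102; invert supply for the seller price: ps = (110 − (-862))/6 = 162.
The subsidy must fill the gap: s = ps − pb = 162 − 102 = 60.

Required subsidy s = 60 per unit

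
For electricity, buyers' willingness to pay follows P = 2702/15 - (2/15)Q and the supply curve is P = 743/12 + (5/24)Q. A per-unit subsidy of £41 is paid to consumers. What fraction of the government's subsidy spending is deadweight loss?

DWL / government spending = 30/233

Pre-subsidy: 2702/15 - (2/15)Q = 743/12 + (5/24)Q gives Q* = 346 and P* = 134.
With the rebate, buyers effectively pay Pb = Ps − 41, where Ps is the price sellers receive.
On the curves, Pb = 2702/15 - (2/15)Q and Ps = 743/12 + (5/24)Q; the wedge Ps − Pb = 41 gives 743/12 + (5/24)Q − (2702/15 - (2/15)Q) = 41, so Q' = 466.
Then Pb = 2702/15 − (2/15)·466 = 118 and Ps = 743/12 + (5/24)·466 = 159.
ΔCS = ½(346 + 466)(134 − 118) = 6496; ΔPS = ½(346 + 466)(159 − 134) = 10150.
Government spending = 41 × 466 = 19106.
DWL = ½ × 41 × (466 − 346) = 2460; fraction = 2460 / 19106 = 30/233.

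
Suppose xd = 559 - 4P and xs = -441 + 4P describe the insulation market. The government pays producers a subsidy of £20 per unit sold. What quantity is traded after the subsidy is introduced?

Pre-subsidy: 559 - 4P = -441 + 4P gives P* = 125, x* = 59.
With the subsidy, sellers receive Ps = Pb + 20 for each unit, where Pb is the price buyers pay.
Supply in terms of Pb becomes xs = -441 + 4(Pb + 20) = -361 + 4Pb. Setting this equal to demand: 559 - 4Pb = -361 + 4Pb, so Pb = 115.
Sellers receive Ps = 115 + 20 = 135; x' = 559 − 4·115 = 99.

x' = 99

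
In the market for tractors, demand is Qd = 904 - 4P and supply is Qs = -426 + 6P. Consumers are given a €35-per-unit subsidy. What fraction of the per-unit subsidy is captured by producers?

Pre-subsidy: 904 - 4P = -426 + 6P gives P* = 133, Q* = 372.
With the rebate, buyers effectively pay Pb = Ps − 35, where Ps is the price sellers receive.
Demand in terms of Ps becomes Qd = 904 − 4(Ps − 35) = 1044 - 4Ps. Setting this equal to supply: 1044 - 4Ps = -426 + 6Ps, so Ps = 147.
Buyers pay Pb = 147 − 35 = 112; Q' = -426 + 6·147 = 456.
Buyers' price falls by P* − Pb = 133 − 112 = 21; sellers' price rises by Ps − P* = 147 − 133 = 14.
So producers capture 14/35 = 0.4 of each unit of subsidy.

Producer share = 0.4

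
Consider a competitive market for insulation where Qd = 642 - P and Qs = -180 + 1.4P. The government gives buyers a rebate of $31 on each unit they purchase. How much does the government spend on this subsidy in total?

Government cost = 118141/12

Pre-subsidy: 642 - P = -180 + 1.4P gives P* = 342.5, Q* = 299.5.
With the rebate, buyers effectively pay Pb = Ps − 31, where Ps is the price sellers receive.
Demand in terms of Ps becomes Qd = 642 − 1(Ps − 31) = 673 - Ps. Setting this equal to supply: 673 - Ps = -180 + 1.4Ps, so Ps = 4265/12.
Buyers pay Pb = 4265/12 − 31 = 3893/12; Q' = -180 + 1.4·(4265/12) = 3811/12.
Government outlay = subsidy × quantity = 31 × 3811/12 = 118141/12.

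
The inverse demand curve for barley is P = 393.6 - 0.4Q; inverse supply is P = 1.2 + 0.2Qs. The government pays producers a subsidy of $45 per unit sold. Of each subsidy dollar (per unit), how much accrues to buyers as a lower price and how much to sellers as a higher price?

Buyers gain $30 per unit; sellers gain $15 per unit

Pre-subsidy: 393.6 - 0.4Q = 1.2 + 0.2Q gives Q* = 654 and P* = 132.
With the subsidy, sellers receive Ps = Pb + 45 for each unit, where Pb is the price buyers pay.
On the curves, Pb = 393.6 - 0.4Q and Ps = 1.2 + 0.2Q; the wedge Ps − Pb = 45 gives 1.2 + 0.2Q − (393.6 - 0.4Q) = 45, so Q' = 729.
Then Pb = 393.6 − 0.4·729 = 102 and Ps = 1.2 + 0.2·729 = 147.
Buyers' price falls by P* − Pb = 132 − 102 = 30; sellers' price rises by Ps − P* = 147 − 132 = 15.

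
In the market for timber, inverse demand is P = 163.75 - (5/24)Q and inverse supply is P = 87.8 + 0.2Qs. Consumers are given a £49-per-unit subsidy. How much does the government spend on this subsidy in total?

Government cost = £14994

Pre-subsidy: 163.75 - (5/24)Q = 87.8 + 0.2Q gives Q* = 186 and P* = 125.
With the rebate, buyers effectively pay Pb = Ps − 49, where Ps is the price sellers receive.
On the curves, Pb = 163.75 - (5/24)Q and Ps = 87.8 + 0.2Q; the wedge Ps − Pb = 49 gives 87.8 + 0.2Q − (163.75 - (5/24)Q) = 49, so Q' = 306.
Then Pb = 163.75 − (5/24)·306 = 100 and Ps = 87.8 + 0.2·306 = 149.
Government outlay = subsidy × quantity = 49 × 306 = 14994.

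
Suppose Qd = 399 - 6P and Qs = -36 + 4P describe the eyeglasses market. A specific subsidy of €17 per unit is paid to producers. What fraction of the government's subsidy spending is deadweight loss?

Pre-subsidy: 399 - 6P = -36 + 4P gives P* = 43.5, Q* = 138.
With the subsidy, sellers receive Ps = Pb + 17 for each unit, where Pb is the price buyers pay.
Supply in terms of Pb becomes Qs = -36 + 4(Pb + 17) = 32 + 4Pb. Setting this equal to demand: 399 - 6Pb = 32 + 4Pb, so Pb = 36.7.
Sellers receive Ps = 36.7 + 17 = 53.7; Q' = 399 − 6·36.7 = 178.8.
ΔCS = ½(138 + 178.8)(43.5 − 36.7) = 1077.12; ΔPS = ½(138 + 178.8)(53.7 − 43.5) = 1615.68.
Government spending = 17 × 178.8 = 3039.6.
DWL = ½ × 17 × (178.8 − 138) = 346.8; fraction = 346.8 / 3039.6 = 17/149.

DWL / government spending = 17/149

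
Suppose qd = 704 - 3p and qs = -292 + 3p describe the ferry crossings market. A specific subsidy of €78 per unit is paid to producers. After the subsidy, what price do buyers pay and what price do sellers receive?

Buyers pay €127; sellers receive €205

Pre-subsidy: 704 - 3p = -292 + 3p gives p* = 166, q* = 206.
With the subsidy, sellers receive ps = pb + 78 for each unit, where pb is the price buyers pay.
Supply in terms of pb becomes qs = -292 + 3(pb + 78) = -58 + 3pb. Setting this equal to demand: 704 - 3pb = -58 + 3pb, so pb = 127.
Sellers receive ps = 127 + 78 = 205; q' = 704 − 3·127 = 323.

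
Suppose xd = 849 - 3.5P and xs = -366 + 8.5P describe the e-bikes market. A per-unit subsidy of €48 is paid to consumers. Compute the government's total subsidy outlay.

Government cost = €29454

Pre-subsidy: 849 - 3.5P = -366 + 8.5P gives P* = 101.25, x* = 494.625.
With the rebate, buyers effectively pay Pb = Ps − 48, where Ps is the price sellers receive.
Demand in terms of Ps becomes xd = 849 − 3.5(Ps − 48) = 1017 - 3.5Ps. Setting this equal to supply: 1017 - 3.5Ps = -366 + 8.5Ps, so Ps = 115.25.
Buyers pay Pb = 115.25 − 48 = 67.25; x' = -366 + 8.5·115.25 = 613.625.
Government outlay = subsidy × quantity = 48 × 613.625 = 29454.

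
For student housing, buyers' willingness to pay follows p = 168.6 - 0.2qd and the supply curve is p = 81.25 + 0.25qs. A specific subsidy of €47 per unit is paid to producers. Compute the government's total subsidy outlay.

Government cost = 126289/9

Pre-subsidy: 168.6 - 0.2q = 81.25 + 0.25q gives q* = 1747/9 and p* = 1168/9.
With the subsidy, sellers receive ps = pb + 47 for each unit, where pb is the price buyers pay.
On the curves, pb = 168.6 - 0.2q and ps = 81.25 + 0.25q; the wedge ps − pb = 47 gives 81.25 + 0.25q − (168.6 - 0.2q) = 47, so q' = 2687/9.
Then pb = 168.6 − 0.2·(2687/9) = 980/9 and ps = 81.25 + 0.25·(2687/9) = 1403/9.
Government outlay = subsidy × quantity = 47 × 2687/9 = 126289/9.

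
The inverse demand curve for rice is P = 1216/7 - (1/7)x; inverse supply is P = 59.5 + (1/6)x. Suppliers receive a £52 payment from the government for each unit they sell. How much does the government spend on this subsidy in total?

Pre-subsidy: 1216/7 - (1/7)x = 59.5 + (1/6)x gives x* = 369 and P* = 121.
With the subsidy, sellers receive Ps = Pb + 52 for each unit, where Pb is the price buyers pay.
On the curves, Pb = 1216/7 - (1/7)x and Ps = 59.5 + (1/6)x; the wedge Ps − Pb = 52 gives 59.5 + (1/6)x − (1216/7 - (1/7)x) = 52, so x' = 537.
Then Pb = 1216/7 − (1/7)·537 = 97 and Ps = 59.5 + (1/6)·537 = 149.
Government outlay = subsidy × quantity = 52 × 537 = 27924.

Government cost = £27924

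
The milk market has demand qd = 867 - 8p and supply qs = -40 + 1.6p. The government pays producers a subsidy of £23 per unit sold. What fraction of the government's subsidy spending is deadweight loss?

DWL / government spending = 4/37

Pre-subsidy: 867 - 8p = -40 + 1.6p gives p* = 4535/48, q* = 667/6.
With the subsidy, sellers receive ps = pb + 23 for each unit, where pb is the price buyers pay.
Supply in terms of pb becomes qs = -40 + 1.6(pb + 23) = -3.2 + 1.6pb. Setting this equal to demand: 867 - 8pb = -3.2 + 1.6pb, so pb = 4351/48.
Sellers receive ps = 4351/48 + 23 = 5455/48; q' = 867 − 8·(4351/48) = 851/6.
ΔCS = ½(667/6 + 851/6)(4535/48 − 4351/48) = 5819/12; ΔPS = ½(667/6 + 851/6)(5455/48 − 4535/48) = 29095/12.
Government spending = 23 × 851/6 = 19573/6.
DWL = ½ × 23 × (851/6 − 667/6) = 1058/3; fraction = (1058/3) / (19573/6) = 4/37.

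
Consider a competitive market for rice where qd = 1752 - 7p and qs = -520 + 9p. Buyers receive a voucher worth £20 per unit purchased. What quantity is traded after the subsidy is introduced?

Pre-subsidy: 1752 - 7p = -520 + 9p gives p* = 142, q* = 758.
With the rebate, buyers effectively pay pb = ps − 20, where ps is the price sellers receive.
Demand in terms of ps becomes qd = 1752 − 7(ps − 20) = 1892 - 7ps. Setting this equal to supply: 1892 - 7ps = -520 + 9ps, so ps = 150.75.
Buyers pay pb = 150.75 − 20 = 130.75; q' = -520 + 9·150.75 = 836.75.

q' = 836.75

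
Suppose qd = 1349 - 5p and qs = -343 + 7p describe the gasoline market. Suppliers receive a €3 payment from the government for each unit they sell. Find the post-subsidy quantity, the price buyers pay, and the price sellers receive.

q' = 652.75; buyers pay €139.25; sellers receive €142.25

Pre-subsidy: 1349 - 5p = -343 + 7p gives p* = 141, q* = 644.
With the subsidy, sellers receive ps = pb + 3 for each unit, where pb is the price buyers pay.
Supply in terms of pb becomes qs = -343 + 7(pb + 3) = -322 + 7pb. Setting this equal to demand: 1349 - 5pb = -322 + 7pb, so pb = 139.25.
Sellers receive ps = 139.25 + 3 = 142.25; q' = 1349 − 5·139.25 = 652.75.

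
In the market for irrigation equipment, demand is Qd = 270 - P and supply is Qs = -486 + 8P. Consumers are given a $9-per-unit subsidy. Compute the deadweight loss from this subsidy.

Pre-subsidy: 270 - P = -486 + 8P gives P* = 84, Q* = 186.
With the rebate, buyers effectively pay Pb = Ps − 9, where Ps is the price sellers receive.
Demand in terms of Ps becomes Qd = 270 − 1(Ps − 9) = 279 - Ps. Setting this equal to supply: 279 - Ps = -486 + 8Ps, so Ps = 85.
Buyers pay Pb = 85 − 9 = 76; Q' = -486 + 8·85 = 194.
The subsidy expands output by 194 − 186 = 8 past the efficient level; on those units the gap between marginal cost and willingness to pay runs from 0 up to 9.
DWL = ½ × 9 × 8 = 36.

Deadweight loss = $36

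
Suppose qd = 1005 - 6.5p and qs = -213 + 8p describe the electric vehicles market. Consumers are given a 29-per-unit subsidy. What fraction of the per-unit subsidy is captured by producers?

Pre-subsidy: 1005 - 6.5p = -213 + 8p gives p* = 84, q* = 459.
With the rebate, buyers effectively pay pb = ps − 29, where ps is the price sellers receive.
Demand in terms of ps becomes qd = 1005 − 6.5(ps − 29) = 1193.5 - 6.5ps. Setting this equal to supply: 1193.5 - 6.5ps = -213 + 8ps, so ps = 97.
Buyers pay pb = 97 − 29 = 68; q' = -213 + 8·97 = 563.
Buyers' price falls by p* − pb = 84 − 68 = 16; sellers' price rises by ps − p* = 97 − 84 = 13.
So producers capture 13/29 = 13/29 of each unit of subsidy.

Producer share = 13/29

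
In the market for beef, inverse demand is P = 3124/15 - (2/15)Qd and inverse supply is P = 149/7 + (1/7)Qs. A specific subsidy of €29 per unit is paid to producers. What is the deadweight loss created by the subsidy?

Deadweight loss = €1522.5

Pre-subsidy: 3124/15 - (2/15)Q = 149/7 + (1/7)Q gives Q* = 677 and P* = 118.
With the subsidy, sellers receive Ps = Pb + 29 for each unit, where Pb is the price buyers pay.
On the curves, Pb = 3124/15 - (2/15)Q and Ps = 149/7 + (1/7)Q; the wedge Ps − Pb = 29 gives 149/7 + (1/7)Q − (3124/15 - (2/15)Q) = 29, so Q' = 782.
Then Pb = 3124/15 − (2/15)·782 = 104 and Ps = 149/7 + (1/7)·782 = 133.
The subsidy expands output by 782 − 677 = 105 past the efficient level; on those units the gap between marginal cost and willingness to pay runs from 0 up to 29.
DWL = ½ × 29 × 105 = 1522.5.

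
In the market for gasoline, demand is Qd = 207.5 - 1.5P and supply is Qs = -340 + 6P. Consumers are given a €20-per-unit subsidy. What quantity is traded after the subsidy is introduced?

Pre-subsidy: 207.5 - 1.5P = -340 + 6P gives P* = 73, Q* = 98.
With the rebate, buyers effectively pay Pb = Ps − 20, where Ps is the price sellers receive.
Demand in terms of Ps becomes Qd = 207.5 − 1.5(Ps − 20) = 237.5 - 1.5Ps. Setting this equal to supply: 237.5 - 1.5Ps = -340 + 6Ps, so Ps = 77.
Buyers pay Pb = 77 − 20 = 57; Q' = -340 + 6·77 = 122.

Q' = 122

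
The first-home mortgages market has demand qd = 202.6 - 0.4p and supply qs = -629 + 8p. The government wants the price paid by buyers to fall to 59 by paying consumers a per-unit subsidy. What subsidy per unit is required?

Required subsidy s = 42 per unit

At a buyer price of 59, quantity demanded is 202.6 − 0.4·59 = 179.
Sellers supply 179 only when they receive ps with -629 + 8·ps = 179, i.e. ps = 101.
s = ps − pb = 101 − 59 = 42.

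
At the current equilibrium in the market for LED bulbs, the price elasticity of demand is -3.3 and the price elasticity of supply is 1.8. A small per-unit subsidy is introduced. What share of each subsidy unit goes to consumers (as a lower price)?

Consumer share = 6/17

For a small subsidy around the equilibrium, the benefit split depends on the relative slopes, which at a point are proportional to the elasticities.
Buyer share = εs/(εs + |εd|) = 1.8/(1.8 + 3.3) = 6/17; seller share = |εd|/(εs + |εd|) = 11/17.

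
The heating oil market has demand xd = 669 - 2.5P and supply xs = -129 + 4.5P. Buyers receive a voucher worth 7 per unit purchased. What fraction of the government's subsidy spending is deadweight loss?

DWL / government spending = 15/1054

Pre-subsidy: 669 - 2.5P = -129 + 4.5P gives P* = 114, x* = 384.
With the rebate, buyers effectively pay Pb = Ps − 7, where Ps is the price sellers receive.
Demand in terms of Ps becomes xd = 669 − 2.5(Ps − 7) = 686.5 - 2.5Ps. Setting this equal to supply: 686.5 - 2.5Ps = -129 + 4.5Ps, so Ps = 116.5.
Buyers pay Pb = 116.5 − 7 = 109.5; x' = -129 + 4.5·116.5 = 395.25.
ΔCS = ½(384 + 395.25)(114 − 109.5) = 1753.3125; ΔPS = ½(384 + 395.25)(116.5 − 114) = 974.0625.
Government spending = 7 × 395.25 = 2766.75.
DWL = ½ × 7 × (395.25 − 384) = 39.375; fraction = 39.375 / 2766.75 = 15/1054.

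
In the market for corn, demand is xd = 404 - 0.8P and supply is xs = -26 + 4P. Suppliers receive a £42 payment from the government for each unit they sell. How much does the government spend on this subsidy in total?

Government cost = £15134

Pre-subsidy: 404 - 0.8P = -26 + 4P gives P* = 1075/12, x* = 997/3.
With the subsidy, sellers receive Ps = Pb + 42 for each unit, where Pb is the price buyers pay.
Supply in terms of Pb becomes xs = -26 + 4(Pb + 42) = 142 + 4Pb. Setting this equal to demand: 404 - 0.8Pb = 142 + 4Pb, so Pb = 655/12.
Sellers receive Ps = 655/12 + 42 = 1159/12; x' = 404 − 0.8·(655/12) = 1081/3.
Government outlay = subsidy × quantity = 42 × 1081/3 = 15134.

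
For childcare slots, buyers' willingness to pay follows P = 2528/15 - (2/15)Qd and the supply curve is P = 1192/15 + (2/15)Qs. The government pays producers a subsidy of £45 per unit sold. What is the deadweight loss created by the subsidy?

Deadweight loss = £3796.875

Pre-subsidy: 2528/15 - (2/15)Q = 1192/15 + (2/15)Q gives Q* = 334 and P* = 124.
With the subsidy, sellers receive Ps = Pb + 45 for each unit, where Pb is the price buyers pay.
On the curves, Pb = 2528/15 - (2/15)Q and Ps = 1192/15 + (2/15)Q; the wedge Ps − Pb = 45 gives 1192/15 + (2/15)Q − (2528/15 - (2/15)Q) = 45, so Q' = 502.75.
Then Pb = 2528/15 − (2/15)·502.75 = 101.5 and Ps = 1192/15 + (2/15)·502.75 = 146.5.
The subsidy expands output by 502.75 − 334 = 168.75 past the efficient level; on those units the gap between marginal cost and willingness to pay runs from 0 up to 45.
DWL = ½ × 45 × 168.75 = 3796.875.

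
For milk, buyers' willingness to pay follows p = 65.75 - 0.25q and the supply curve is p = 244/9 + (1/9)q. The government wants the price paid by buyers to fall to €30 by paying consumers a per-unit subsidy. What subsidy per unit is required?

At a buyer price of 30, quantity demanded is 263 − 4·30 = 143.
Sellers supply 143 only when they receive ps = 244/9 + (1/9)·143 = 43.
s = ps − pb = 43 − 30 = 13.

Required subsidy s = €13 per unit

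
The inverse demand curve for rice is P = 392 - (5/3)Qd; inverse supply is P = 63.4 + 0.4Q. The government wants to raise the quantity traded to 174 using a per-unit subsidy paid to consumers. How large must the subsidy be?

At Q = 174, from the demand curve buyers pay Pb = 392 − (5/3)·174 = 102; from the supply curve sellers need Ps = 63.4 + 0.4·174 = 133.
The subsidy must fill the gap: s = Ps − Pb = 133 − 102 = 31.

Required subsidy s = 31 per unit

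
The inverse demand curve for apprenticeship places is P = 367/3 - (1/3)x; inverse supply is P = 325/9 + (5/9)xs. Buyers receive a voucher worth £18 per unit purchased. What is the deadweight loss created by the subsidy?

Pre-subsidy: 367/3 - (1/3)x = 325/9 + (5/9)x gives x* = 97 and P* = 90.
With the rebate, buyers effectively pay Pb = Ps − 18, where Ps is the price sellers receive.
On the curves, Pb = 367/3 - (1/3)x and Ps = 325/9 + (5/9)x; the wedge Ps − Pb = 18 gives 325/9 + (5/9)x − (367/3 - (1/3)x) = 18, so x' = 117.25.
Then Pb = 367/3 − (1/3)·117.25 = 83.25 and Ps = 325/9 + (5/9)·117.25 = 101.25.
The subsidy expands output by 117.25 − 97 = 20.25 past the efficient level; on those units the gap between marginal cost and willingness to pay runs from 0 up to 18.
DWL = ½ × 18 × 20.25 = 182.25.

Deadweight loss = £182.25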